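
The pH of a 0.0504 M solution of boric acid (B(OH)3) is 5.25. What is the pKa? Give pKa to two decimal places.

pKa = 9.20

[H+] = 10^(-5.25) = 5.62 × 10^-6 M
At equilibrium [HA] = 0.0504 − 5.62 × 10^-6 = 5.04 × 10^-2 M
Ka = [H+][A-]/[HA] = (5.62 × 10^-6)² / 5.04 × 10^-2 = 6.27 × 10^-10
pKa = -log(6.27 × 10^-10) = 9.20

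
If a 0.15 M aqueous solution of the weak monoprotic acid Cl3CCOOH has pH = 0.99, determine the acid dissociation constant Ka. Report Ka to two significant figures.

Ka = 2.2 × 10^-1

[H+] = 10^(-0.99) = 1.02 × 10^-1 M
At equilibrium [HA] = 0.15 − 1.02 × 10^-1 = 4.80 × 10^-2 M
Ka = [H+][A-]/[HA] = (1.02 × 10^-1)² / 4.80 × 10^-2 = 2.2 × 10^-1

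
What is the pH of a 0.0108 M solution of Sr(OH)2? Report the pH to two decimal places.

Sr(OH)2 is a strong base (each formula unit releases 2 OH-); [OH-] = 0.0216 M.
pOH = -log(0.0216) = 1.67
pH = 14.00 - 1.67 = 12.33

pH = 12.33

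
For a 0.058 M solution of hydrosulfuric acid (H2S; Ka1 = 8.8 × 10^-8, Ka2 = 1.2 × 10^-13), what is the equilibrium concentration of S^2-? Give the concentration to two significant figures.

1.2 × 10^-13 M

First ionization gives [H+] ≈ [HS-] = 7.14 × 10^-5 M.
Second step: Ka2 = [H+][S^2-]/[HS-] ≈ [S^2-] (since [H+] ≈ [HS-]).
So [S^2-] ≈ Ka2.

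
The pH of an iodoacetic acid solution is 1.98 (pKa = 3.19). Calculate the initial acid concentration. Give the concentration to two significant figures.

[H+] = 10^(-1.98) = 1.05 × 10^-2 M = x
Ka = 10^(−3.19) = 6.46 × 10^-4
Ka = x²/(C₀ − x) ⇒ C₀ = x + x²/Ka
C₀ = 1.05 × 10^-2 + (1.05 × 10^-2)²/(6.46 × 10^-4) = 1.81 × 10^-1 M

C₀ = 1.8 × 10^-1 M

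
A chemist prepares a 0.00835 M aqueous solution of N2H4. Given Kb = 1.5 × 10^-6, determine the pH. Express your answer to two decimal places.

pH = 10.05

N2H4 + H2O ⇌ N2H5+ + OH-
Let x = [OH-] at equilibrium. Kb = x²/(0.00835 − x).
Neglecting x in the denominator: x = √(1.5 × 10^-6 × 0.00835) = 1.12 × 10^-4 M
(x/C₀ = 1.3% < 5%, so the approximation holds.)
pOH = −log(1.12 × 10^-4) = 3.95; pH = 14.00 − 3.95 = 10.05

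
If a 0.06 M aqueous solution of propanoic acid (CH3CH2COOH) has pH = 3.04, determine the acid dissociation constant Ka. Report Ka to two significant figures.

Ka = 1.4 × 10^-5

[H+] = 10^(-3.04) = 9.12 × 10^-4 M
At equilibrium [HA] = 0.06 − 9.12 × 10^-4 = 5.91 × 10^-2 M
Ka = [H+][A-]/[HA] = (9.12 × 10^-4)² / 5.91 × 10^-2 = 1.4 × 10^-5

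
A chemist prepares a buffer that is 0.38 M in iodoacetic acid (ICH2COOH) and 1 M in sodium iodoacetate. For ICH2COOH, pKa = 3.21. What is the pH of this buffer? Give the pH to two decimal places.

Henderson–Hasselbalch: pH = pKa + log([ICH2COO-]/[ICH2COOH]) = 3.21 + log(1/0.38)
pH = 3.21 + (+0.420) = 3.63

pH = 3.63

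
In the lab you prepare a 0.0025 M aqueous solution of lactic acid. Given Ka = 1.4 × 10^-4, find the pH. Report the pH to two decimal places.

pH = 3.28

CH3CH(OH)COOH ⇌ CH3CH(OH)COO- + H+
Let x = [H+] at equilibrium. Ka = x²/(0.0025 − x).
The 5% rule fails; solving x² + Ka·x − Ka·C₀ = 0 exactly:
x = (−Ka + √(Ka² + 4·Ka·C₀))/2 = 5.26 × 10^-4 M
pH = −log[H+] = −log(5.26 × 10^-4) = 3.28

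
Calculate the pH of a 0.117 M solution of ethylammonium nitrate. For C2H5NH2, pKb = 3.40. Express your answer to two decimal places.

C2H5NH3+ is the conjugate acid of the weak base C2H5NH2.
Kb = 10^(−3.40) = 3.98 × 10^-4
Ka = Kw/Kb = 1.0×10^-14 / 3.98 × 10^-4 = 2.51 × 10^-11
Ka = x²/(0.117 − x) = 2.51 × 10^-11
Since Ka ≪ C₀, x ≈ √(Ka·C₀) = 1.71 × 10^-6 M.
pH = −log(1.71 × 10^-6) = 5.77

pH = 5.77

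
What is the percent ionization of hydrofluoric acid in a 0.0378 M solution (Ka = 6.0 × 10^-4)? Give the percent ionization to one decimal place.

HF ⇌ F- + H+; let x = [H+] at equilibrium.
Solve x² + 0.0006x − 2.27e-05 = 0 → x = 4.47 × 10^-3 M
% ionization = x/C₀ × 100% = 4.47 × 10^-3/0.0378 × 100% = 11.8%

11.8%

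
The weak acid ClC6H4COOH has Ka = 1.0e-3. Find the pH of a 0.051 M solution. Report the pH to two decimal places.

pH = 2.18

ClC6H4COOH ⇌ ClC6H4COO- + H+
Let x = [H+] at equilibrium. Ka = x²/(0.051 − x).
x is not negligible relative to C₀; solve x² + 0.001·x − 5.1e-05 = 0.
x = [−0.001 + √(0.001² + 0.000204)]/2 = 6.66 × 10^-3 M
pH = −log(6.66 × 10^-3) = 2.18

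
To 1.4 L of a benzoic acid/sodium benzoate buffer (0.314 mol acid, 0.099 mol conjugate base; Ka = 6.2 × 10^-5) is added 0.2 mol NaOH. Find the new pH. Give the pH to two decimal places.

pH = 4.63

OH- converts C6H5COOH to C6H5COO-: C6H5COOH → 0.114 mol, C6H5COO- → 0.299 mol.
pKa = −log(6.2 × 10^-5) = 4.208
pH = pKa + log([A⁻]/[HA]) = 4.208 + log(0.299/0.114) = 4.208 +0.419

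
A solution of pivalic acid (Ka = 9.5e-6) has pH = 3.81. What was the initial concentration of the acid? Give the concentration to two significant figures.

[H+] = 10^(-3.81) = 1.55 × 10^-4 M = x
Ka = x²/(C₀ − x) ⇒ C₀ = x + x²/Ka
C₀ = 1.55 × 10^-4 + (1.55 × 10^-4)²/(9.5 × 10^-6) = 2.68 × 10^-3 M

C₀ = 2.7 × 10^-3 M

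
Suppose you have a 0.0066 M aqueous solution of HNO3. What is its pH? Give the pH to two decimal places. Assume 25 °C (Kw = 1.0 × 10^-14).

HNO3 is a strong acid and dissociates completely, so [H+] = 0.0066 M.
pH = -log(0.0066) = 2.18

pH = 2.18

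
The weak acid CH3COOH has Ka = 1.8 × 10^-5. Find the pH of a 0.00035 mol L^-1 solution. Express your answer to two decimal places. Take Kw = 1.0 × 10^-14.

CH3COOH ⇌ CH3COO- + H+
Ka = x²/(0.00035 − x) = 1.8 × 10^-5
Here C₀/Ka ≈ 19.4, so the small-x approximation fails. Use the quadratic:
x = (−Ka + √(Ka² + 4·Ka·C₀))/2 = 7.09 × 10^-5 M
pH = −log(7.09 × 10^-5) = 4.15

pH = 4.15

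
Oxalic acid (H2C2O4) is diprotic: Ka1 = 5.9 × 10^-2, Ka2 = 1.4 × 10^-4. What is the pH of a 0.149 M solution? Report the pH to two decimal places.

pH = 1.16

Since Ka1 ≫ Ka2, the first ionization dominates [H+].
Ka1 = x²/(0.149 − x) = 5.9 × 10^-2
Solving the quadratic: x = (−Ka1 + √(Ka1² + 4·Ka1·C₀))/2 = 6.88 × 10^-2 M
pH = −log(6.88 × 10^-2) = 1.16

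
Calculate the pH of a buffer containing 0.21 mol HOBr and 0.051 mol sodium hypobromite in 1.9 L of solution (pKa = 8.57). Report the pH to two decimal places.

Using pH = pKa + log([base]/[acid]) with [base]/[acid] = 0.051/0.21:
pH = 8.57 + (-0.615) = 7.96

pH = 7.96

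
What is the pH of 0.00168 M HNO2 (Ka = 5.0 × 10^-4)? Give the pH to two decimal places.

HNO2 ⇌ NO2- + H+
Ka = [H+]²/(0.00168 − [H+]) = 5.0 × 10^-4
The 5% rule fails; solving [H+]² + Ka·[H+] − Ka·C₀ = 0 exactly:
[H+] = (−Ka + √(Ka² + 4·Ka·C₀))/2 = 7.00 × 10^-4 M
pH = −log[H+] = −log(7.00 × 10^-4) = 3.15

pH = 3.15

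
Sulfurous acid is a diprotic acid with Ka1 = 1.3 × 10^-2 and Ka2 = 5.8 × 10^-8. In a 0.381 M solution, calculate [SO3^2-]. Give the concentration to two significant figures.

5.8 × 10^-8 M

First ionization gives [H+] ≈ [HSO3-] = 6.42 × 10^-2 M.
Second step: Ka2 = [H+][SO3^2-]/[HSO3-] ≈ [SO3^2-] (since [H+] ≈ [HSO3-]).
So [SO3^2-] ≈ Ka2.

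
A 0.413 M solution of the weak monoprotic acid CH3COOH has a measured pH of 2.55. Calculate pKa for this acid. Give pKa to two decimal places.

[H+] = 10^(-2.55) = 2.82 × 10^-3 M
At equilibrium [HA] = 0.413 − 2.82 × 10^-3 = 4.10 × 10^-1 M
Ka = [H+][A-]/[HA] = (2.82 × 10^-3)² / 4.10 × 10^-1 = 1.94 × 10^-5
pKa = -log(1.94 × 10^-5) = 4.71

pKa = 4.71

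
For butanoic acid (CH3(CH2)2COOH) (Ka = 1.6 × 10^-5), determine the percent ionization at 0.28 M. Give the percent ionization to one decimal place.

0.8%

CH3(CH2)2COOH ⇌ CH3(CH2)2COO- + H+; let x = [H+] at equilibrium.
x ≈ √(Ka·C₀) = √(1.6 × 10^-5 × 0.28) = 2.12 × 10^-3 M
% ionization = x/C₀ × 100% = 2.12 × 10^-3/0.28 × 100% = 0.8%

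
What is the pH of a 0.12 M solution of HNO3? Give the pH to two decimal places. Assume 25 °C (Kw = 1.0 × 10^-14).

HNO3 is a strong acid and dissociates completely, so [H+] = 0.12 M.
pH = -log(0.12) = 0.92

pH = 0.92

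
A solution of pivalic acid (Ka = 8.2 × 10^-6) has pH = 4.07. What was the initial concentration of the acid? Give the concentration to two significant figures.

[H+] = 10^(-4.07) = 8.51 × 10^-5 M = x
Ka = x²/(C₀ − x) ⇒ C₀ = x + x²/Ka
C₀ = 8.51 × 10^-5 + (8.51 × 10^-5)²/(8.2 × 10^-6) = 9.68 × 10^-4 M

C₀ = 9.7 × 10^-4 M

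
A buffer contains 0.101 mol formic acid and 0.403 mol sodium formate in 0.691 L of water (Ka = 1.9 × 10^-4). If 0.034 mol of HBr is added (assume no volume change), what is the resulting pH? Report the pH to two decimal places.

pH = 4.16

After neutralization: n(HCOOH) = 0.135 mol, n(HCOO-) = 0.369 mol.
pKa = −log(1.9 × 10^-4) = 3.721
pH = pKa + log(n_HCOO-/n_HCOOH) = 3.721 + log(0.369/0.135) = 3.721 + (+0.437)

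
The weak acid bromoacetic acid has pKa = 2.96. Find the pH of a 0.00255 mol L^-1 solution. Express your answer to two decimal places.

pH = 2.92

BrCH2COOH ⇌ BrCH2COO- + H+
Ka = 10^(−2.96) = 1.10 × 10^-3
Ka = [H+]²/(0.00255 − [H+]) = 1.10 × 10^-3
[H+] is not negligible relative to C₀; solve [H+]² + 0.0011·[H+] − 2.81e-06 = 0.
[H+] = [−0.0011 + √(0.0011² + 1.12e-05)]/2 = 1.21 × 10^-3 M
pH = −log(1.21 × 10^-3) = 2.92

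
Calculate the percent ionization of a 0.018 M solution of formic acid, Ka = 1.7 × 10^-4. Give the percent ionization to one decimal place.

9.3%

HCOOH ⇌ HCOO- + H+; let x = [H+] at equilibrium.
Ka = x²/(C₀ − x); solving the quadratic gives x = 1.67 × 10^-3 M.
Fraction ionized = 1.67 × 10^-3 / 0.018 = 0.0928 → 9.3%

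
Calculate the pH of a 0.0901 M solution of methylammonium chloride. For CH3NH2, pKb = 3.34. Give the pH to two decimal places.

CH3NH3+ is the conjugate acid of the weak base CH3NH2.
Kb = 10^(−3.34) = 4.57 × 10^-4
Ka = Kw/Kb = 1.0×10^-14 / 4.57 × 10^-4 = 2.19 × 10^-11
Ka = [H+]²/(0.0901 − [H+]) = 2.19 × 10^-11
Neglecting [H+] in the denominator: [H+] = √(2.19 × 10^-11 × 0.0901) = 1.40 × 10^-6 M
([H+]/C₀ = 0.0016% < 5%, so the approximation holds.)
pH = −log[H+] = −log(1.40 × 10^-6) = 5.85

pH = 5.85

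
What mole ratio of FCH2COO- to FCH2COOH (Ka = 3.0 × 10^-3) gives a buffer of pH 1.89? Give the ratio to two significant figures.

ratio = 0.23

pKa = -log(3.0 × 10^-3) = 2.523
pH = pKa + log(r) ⇒ log(r) = 1.89 − 2.523 = -0.633
r = [FCH2COO-]/[FCH2COOH] = 10^(-0.633) = 0.233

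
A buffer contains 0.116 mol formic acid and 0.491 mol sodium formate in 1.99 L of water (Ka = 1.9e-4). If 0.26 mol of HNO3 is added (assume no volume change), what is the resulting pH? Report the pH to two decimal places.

pH = 3.51

After neutralization: n(HCOOH) = 0.376 mol, n(HCOO-) = 0.231 mol.
pKa = −log(1.9 × 10^-4) = 3.721
pH = pKa + log([A⁻]/[HA]) = 3.721 + log(0.231/0.376) = 3.721 -0.212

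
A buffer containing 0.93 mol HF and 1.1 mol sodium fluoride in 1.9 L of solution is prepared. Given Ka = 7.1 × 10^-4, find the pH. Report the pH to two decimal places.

pKa = −log(7.1 × 10^-4) = 3.149
Henderson–Hasselbalch: pH = pKa + log([F-]/[HF]) = 3.149 + log(1.1/0.93)
pH = 3.149 + (+0.073) = 3.22

pH = 3.22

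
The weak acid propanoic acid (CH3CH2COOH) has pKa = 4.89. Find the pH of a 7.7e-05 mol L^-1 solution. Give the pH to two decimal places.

CH3CH2COOH ⇌ CH3CH2COO- + H+
Ka = 10^(−4.89) = 1.29 × 10^-5
Ka = [H+]²/(7.7e-05 − [H+]) = 1.29 × 10^-5
[H+] is not negligible relative to C₀; solve [H+]² + 1.29e-05·[H+] − 9.93e-10 = 0.
[H+] = [−1.29e-05 + √(1.29e-05² + 3.97e-09)]/2 = 2.57 × 10^-5 M
pH = −log(2.57 × 10^-5) = 4.59

pH = 4.59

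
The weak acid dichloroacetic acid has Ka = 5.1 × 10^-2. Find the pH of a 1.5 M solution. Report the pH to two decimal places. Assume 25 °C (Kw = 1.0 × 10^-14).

Cl2CHCOOH ⇌ Cl2CHCOO- + H+
Ka = x²/(1.5 − x) = 5.1 × 10^-2
x is not negligible relative to C₀; solve x² + 0.051·x − 0.0765 = 0.
x = (−Ka + √(Ka² + 4·Ka·C₀))/2 = 2.52 × 10^-1 M
pH = −log(2.52 × 10^-1) = 0.60

pH = 0.60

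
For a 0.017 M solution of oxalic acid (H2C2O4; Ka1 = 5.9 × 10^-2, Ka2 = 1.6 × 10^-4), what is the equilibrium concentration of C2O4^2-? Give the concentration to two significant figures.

First ionization gives [H+] ≈ [HC2O4-] = 1.38 × 10^-2 M.
Second step: Ka2 = [H+][C2O4^2-]/[HC2O4-] ≈ [C2O4^2-] (since [H+] ≈ [HC2O4-]).
So [C2O4^2-] ≈ Ka2.

1.6 × 10^-4 M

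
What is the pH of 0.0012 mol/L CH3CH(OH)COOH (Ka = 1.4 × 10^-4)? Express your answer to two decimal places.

CH3CH(OH)COOH ⇌ CH3CH(OH)COO- + H+
Ka = [H+]²/(0.0012 − [H+]) = 1.4 × 10^-4
The 5% rule fails; solving [H+]² + Ka·[H+] − Ka·C₀ = 0 exactly:
[H+] = (−Ka + √(Ka² + 4·Ka·C₀))/2 = 3.46 × 10^-4 M
pH = −log[H+] = −log(3.46 × 10^-4) = 3.46

pH = 3.46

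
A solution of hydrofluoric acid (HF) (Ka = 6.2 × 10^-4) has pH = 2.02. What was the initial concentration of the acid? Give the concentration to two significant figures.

C₀ = 1.6 × 10^-1 M

[H+] = 10^(-2.02) = 9.55 × 10^-3 M = x
Ka = x²/(C₀ − x) ⇒ C₀ = x + x²/Ka
C₀ = 9.55 × 10^-3 + (9.55 × 10^-3)²/(6.2 × 10^-4) = 1.57 × 10^-1 M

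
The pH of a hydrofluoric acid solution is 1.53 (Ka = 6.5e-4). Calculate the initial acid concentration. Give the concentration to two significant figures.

[H+] = 10^(-1.53) = 2.95 × 10^-2 M = x
Ka = x²/(C₀ − x) ⇒ C₀ = x + x²/Ka
C₀ = 2.95 × 10^-2 + (2.95 × 10^-2)²/(6.5 × 10^-4) = 1.37 M

C₀ = 1.4 M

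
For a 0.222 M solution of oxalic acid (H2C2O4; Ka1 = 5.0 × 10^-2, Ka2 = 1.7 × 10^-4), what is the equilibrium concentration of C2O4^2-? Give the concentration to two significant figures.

First ionization gives [H+] ≈ [HC2O4-] = 8.33 × 10^-2 M.
Second step: Ka2 = [H+][C2O4^2-]/[HC2O4-] ≈ [C2O4^2-] (since [H+] ≈ [HC2O4-]).
So [C2O4^2-] ≈ Ka2.

1.7 × 10^-4 M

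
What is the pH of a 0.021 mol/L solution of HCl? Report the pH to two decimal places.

HCl is a strong acid and dissociates completely, so [H+] = 0.021 M.
pH = -log(0.021) = 1.68

pH = 1.68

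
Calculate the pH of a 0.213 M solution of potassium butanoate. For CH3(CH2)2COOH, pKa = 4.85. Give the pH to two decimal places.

pH = 9.09

CH3(CH2)2COO- is the conjugate base of the weak acid CH3(CH2)2COOH.
Ka = 10^(−4.85) = 1.41 × 10^-5
Kb = Kw/Ka = 1.0×10^-14 / 1.41 × 10^-5 = 7.09 × 10^-10
Kb = x²/(0.213 − x) = 7.09 × 10^-10
Since Kb ≪ C₀, x ≈ √(Kb·C₀) = 1.23 × 10^-5 M.
pOH = −log(1.23 × 10^-5) = 4.91; pH = 14.00 − 4.91 = 9.09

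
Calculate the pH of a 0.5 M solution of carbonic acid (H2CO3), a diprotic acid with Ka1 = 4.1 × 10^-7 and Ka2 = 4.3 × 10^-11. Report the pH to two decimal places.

pH = 3.34

Since Ka1 ≫ Ka2, the first ionization dominates [H+].
Ka1 = x²/(0.5 − x) = 4.1 × 10^-7
x ≈ √(4.1 × 10^-7 × 0.5) = 4.53 × 10^-4 M
pH = −log(4.53 × 10^-4) = 3.34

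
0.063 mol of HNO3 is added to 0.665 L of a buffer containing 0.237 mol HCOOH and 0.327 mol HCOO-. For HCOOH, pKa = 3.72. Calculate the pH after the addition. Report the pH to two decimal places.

pH = 3.66

Added H+ converts HCOO- to HCOOH: HCOOH → 0.3 mol, HCOO- → 0.264 mol.
pH = pKa + log([A⁻]/[HA]) = 3.72 + log(0.264/0.3) = 3.72 -0.056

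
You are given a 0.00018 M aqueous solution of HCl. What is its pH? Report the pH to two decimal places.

pH = 3.74

HCl is a strong acid and dissociates completely, so [H+] = 0.00018 M.
pH = -log(0.00018) = 3.74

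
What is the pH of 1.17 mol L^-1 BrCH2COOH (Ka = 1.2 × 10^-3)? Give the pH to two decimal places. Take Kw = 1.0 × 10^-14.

pH = 1.43

BrCH2COOH ⇌ BrCH2COO- + H+
Ka = x²/(1.17 − x) = 1.2 × 10^-3
Since Ka ≪ C₀, x ≈ √(Ka·C₀) = 3.75 × 10^-2 M.
Check: 3.2% ionized — well under 5%, approximation valid.
pH = −log[H+] = −log(3.75 × 10^-2) = 1.43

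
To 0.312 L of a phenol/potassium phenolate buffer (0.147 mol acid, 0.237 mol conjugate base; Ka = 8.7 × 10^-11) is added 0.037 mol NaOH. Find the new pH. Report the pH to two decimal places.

After neutralization: n(C6H5OH) = 0.11 mol, n(C6H5O-) = 0.274 mol.
pKa = −log(8.7 × 10^-11) = 10.060
Henderson–Hasselbalch with mole ratio 0.274/0.11: pH = 10.060 + (+0.396)

pH = 10.46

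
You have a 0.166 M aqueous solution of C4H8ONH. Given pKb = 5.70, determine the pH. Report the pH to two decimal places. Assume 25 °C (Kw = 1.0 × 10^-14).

C4H8ONH + H2O ⇌ C4H8ONH2+ + OH-
Kb = 10^(−5.70) = 2.00 × 10^-6
From the ICE table, Kb = [OH-]²/(0.166 − [OH-]) = 2.00 × 10^-6.
Since Kb ≪ C₀, [OH-] ≈ √(Kb·C₀) = 5.76 × 10^-4 M.
([OH-]/C₀ = 0.35% < 5%, so the approximation holds.)
pOH = −log(5.76 × 10^-4) = 3.24; pH = 14.00 − 3.24 = 10.76

pH = 10.76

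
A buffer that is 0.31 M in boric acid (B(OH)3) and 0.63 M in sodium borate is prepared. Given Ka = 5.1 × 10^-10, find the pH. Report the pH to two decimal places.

pKa = −log(5.1 × 10^-10) = 9.292
Henderson–Hasselbalch: pH = pKa + log([B(OH)4-]/[B(OH)3]) = 9.292 + log(0.63/0.31)
pH = 9.292 + (+0.308) = 9.60

pH = 9.60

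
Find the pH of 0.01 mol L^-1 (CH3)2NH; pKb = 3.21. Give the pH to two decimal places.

(CH3)2NH + H2O ⇌ (CH3)2NH2+ + OH-
Kb = 10^(−3.21) = 6.17 × 10^-4
Kb = [OH-]²/(0.01 − [OH-]) = 6.17 × 10^-4
[OH-] is not negligible relative to C₀; solve [OH-]² + 0.000617·[OH-] − 6.17e-06 = 0.
[OH-] = (−Kb + √(Kb² + 4·Kb·C₀))/2 = 2.19 × 10^-3 M
pOH = −log(2.19 × 10^-3) = 2.66; pH = 14.00 − 2.66 = 11.34

pH = 11.34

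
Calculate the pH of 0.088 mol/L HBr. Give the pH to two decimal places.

HBr is a strong acid and dissociates completely, so [H+] = 0.088 M.
pH = -log(0.088) = 1.06

pH = 1.06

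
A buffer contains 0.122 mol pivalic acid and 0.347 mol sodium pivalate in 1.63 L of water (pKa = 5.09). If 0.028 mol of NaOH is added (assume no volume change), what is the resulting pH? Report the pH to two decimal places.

pH = 5.69

OH- converts (CH3)3CCOOH to (CH3)3CCOO-: (CH3)3CCOOH → 0.094 mol, (CH3)3CCOO- → 0.375 mol.
Henderson–Hasselbalch with mole ratio 0.375/0.094: pH = 5.09 + (+0.601)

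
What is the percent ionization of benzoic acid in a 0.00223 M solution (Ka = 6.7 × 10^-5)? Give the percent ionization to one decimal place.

15.9%

C6H5COOH ⇌ C6H5COO- + H+; let x = [H+] at equilibrium.
Solve x² + 6.7e-05x − 1.49e-07 = 0 → x = 3.54 × 10^-4 M
Fraction ionized = 3.54 × 10^-4 / 0.00223 = 0.1587 → 15.9%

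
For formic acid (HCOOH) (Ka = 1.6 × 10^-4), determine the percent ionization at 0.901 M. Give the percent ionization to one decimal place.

HCOOH ⇌ HCOO- + H+; let x = [H+] at equilibrium.
x ≈ √(Ka·C₀) = √(1.6 × 10^-4 × 0.901) = 1.20 × 10^-2 M
Fraction ionized = 1.20 × 10^-2 / 0.901 = 0.0133 → 1.3%

1.3%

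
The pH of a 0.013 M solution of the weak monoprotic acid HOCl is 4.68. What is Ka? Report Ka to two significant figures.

Ka = 3.4 × 10^-8

[H+] = 10^(-4.68) = 2.09 × 10^-5 M
At equilibrium [HA] = 0.013 − 2.09 × 10^-5 = 1.30 × 10^-2 M
Ka = [H+][A-]/[HA] = (2.09 × 10^-5)² / 1.30 × 10^-2 = 3.4 × 10^-8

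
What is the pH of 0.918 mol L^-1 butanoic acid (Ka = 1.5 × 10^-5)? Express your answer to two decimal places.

CH3(CH2)2COOH ⇌ CH3(CH2)2COO- + H+
Let x = [H+] at equilibrium. Ka = x²/(0.918 − x).
Neglecting x in the denominator: x = √(1.5 × 10^-5 × 0.918) = 3.71 × 10^-3 M
Check: 0.4% ionized — well under 5%, approximation valid.
pH = −log(3.71 × 10^-3) = 2.43

pH = 2.43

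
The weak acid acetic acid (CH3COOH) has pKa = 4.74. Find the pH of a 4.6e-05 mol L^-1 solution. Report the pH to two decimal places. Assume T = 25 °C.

CH3COOH ⇌ CH3COO- + H+
Ka = 10^(−4.74) = 1.82 × 10^-5
From the ICE table, Ka = [H+]²/(4.6e-05 − [H+]) = 1.82 × 10^-5.
The 5% rule fails; solving [H+]² + Ka·[H+] − Ka·C₀ = 0 exactly:
[H+] = [−1.82e-05 + √(1.82e-05² + 3.35e-09)]/2 = 2.12 × 10^-5 M
pH = −log[H+] = −log(2.12 × 10^-5) = 4.67

pH = 4.67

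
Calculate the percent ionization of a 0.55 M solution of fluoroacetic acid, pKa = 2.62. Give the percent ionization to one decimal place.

6.4%

FCH2COOH ⇌ FCH2COO- + H+; let x = [H+] at equilibrium.
Ka = 10^(−2.62) = 2.40 × 10^-3
Ka = x²/(C₀ − x); solving the quadratic gives x = 3.52 × 10^-2 M.
Fraction ionized = 3.52 × 10^-2 / 0.55 = 0.0640 → 6.4%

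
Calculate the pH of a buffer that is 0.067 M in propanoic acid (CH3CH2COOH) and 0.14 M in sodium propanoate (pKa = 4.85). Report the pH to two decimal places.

pH = 5.17

Henderson–Hasselbalch: pH = pKa + log([CH3CH2COO-]/[CH3CH2COOH]) = 4.85 + log(0.14/0.067)
pH = 4.85 + (+0.320) = 5.17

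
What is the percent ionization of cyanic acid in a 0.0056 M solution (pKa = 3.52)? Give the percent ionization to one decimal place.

20.7%

HOCN ⇌ OCN- + H+; let x = [H+] at equilibrium.
Ka = 10^(−3.52) = 3.02 × 10^-4
Solve x² + 0.000302x − 1.69e-06 = 0 → x = 1.16 × 10^-3 M
% ionization = x/C₀ × 100% = 1.16 × 10^-3/0.0056 × 100% = 20.7%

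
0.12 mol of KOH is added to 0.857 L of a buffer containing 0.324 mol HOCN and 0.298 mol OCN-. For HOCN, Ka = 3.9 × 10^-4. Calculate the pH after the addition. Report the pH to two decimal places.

After neutralization: n(HOCN) = 0.204 mol, n(OCN-) = 0.418 mol.
pKa = −log(3.9 × 10^-4) = 3.409
pH = pKa + log([A⁻]/[HA]) = 3.409 + log(0.418/0.204) = 3.409 +0.312

pH = 3.72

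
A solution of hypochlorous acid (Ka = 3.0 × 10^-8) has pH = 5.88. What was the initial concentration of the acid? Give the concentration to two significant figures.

[H+] = 10^(-5.88) = 1.32 × 10^-6 M = x
Ka = x²/(C₀ − x) ⇒ C₀ = x + x²/Ka
C₀ = 1.32 × 10^-6 + (1.32 × 10^-6)²/(3.0 × 10^-8) = 5.94 × 10^-5 M

C₀ = 5.9 × 10^-5 M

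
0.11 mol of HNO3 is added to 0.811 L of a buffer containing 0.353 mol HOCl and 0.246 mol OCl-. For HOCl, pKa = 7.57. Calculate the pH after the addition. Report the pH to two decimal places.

After neutralization: n(HOCl) = 0.463 mol, n(OCl-) = 0.136 mol.
pH = pKa + log(n_OCl-/n_HOCl) = 7.57 + log(0.136/0.463) = 7.57 + (-0.532)

pH = 7.04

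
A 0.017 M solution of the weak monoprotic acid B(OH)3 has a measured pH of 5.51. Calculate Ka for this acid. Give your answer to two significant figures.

[H+] = 10^(-5.51) = 3.09 × 10^-6 M
At equilibrium [HA] = 0.017 − 3.09 × 10^-6 = 1.70 × 10^-2 M
Ka = [H+][A-]/[HA] = (3.09 × 10^-6)² / 1.70 × 10^-2 = 5.6 × 10^-10

Ka = 5.6 × 10^-10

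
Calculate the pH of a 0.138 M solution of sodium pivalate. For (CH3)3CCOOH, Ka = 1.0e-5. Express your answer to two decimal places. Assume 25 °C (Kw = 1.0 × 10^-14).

pH = 9.07

(CH3)3CCOO- is the conjugate base of the weak acid (CH3)3CCOOH.
Kb = Kw/Ka = 1.0×10^-14 / 1.0 × 10^-5 = 1.00 × 10^-9
From the ICE table, Kb = [OH-]²/(0.138 − [OH-]) = 1.00 × 10^-9.
Assume [OH-] ≪ 0.138: [OH-] ≈ √(1.00 × 10^-9 × 0.138) = 1.17 × 10^-5 M
Check: 0.0085% ionized — well under 5%, approximation valid.
pOH = −log(1.17 × 10^-5) = 4.93; pH = 14.00 − 4.93 = 9.07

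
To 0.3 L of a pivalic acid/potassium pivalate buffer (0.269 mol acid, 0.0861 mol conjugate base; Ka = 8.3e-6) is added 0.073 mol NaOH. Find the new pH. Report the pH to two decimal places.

pH = 4.99

OH- converts (CH3)3CCOOH to (CH3)3CCOO-: (CH3)3CCOOH → 0.196 mol, (CH3)3CCOO- → 0.159 mol.
pKa = −log(8.3 × 10^-6) = 5.081
pH = pKa + log(n_(CH3)3CCOO-/n_(CH3)3CCOOH) = 5.081 + log(0.159/0.196) = 5.081 + (-0.091)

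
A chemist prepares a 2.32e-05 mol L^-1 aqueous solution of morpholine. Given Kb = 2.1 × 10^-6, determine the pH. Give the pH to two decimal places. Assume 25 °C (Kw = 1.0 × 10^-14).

C4H8ONH + H2O ⇌ C4H8ONH2+ + OH-
Kb = [OH-]²/(2.32e-05 − [OH-]) = 2.1 × 10^-6
[OH-] is not negligible relative to C₀; solve [OH-]² + 2.1e-06·[OH-] − 4.87e-11 = 0.
[OH-] = [−2.1e-06 + √(2.1e-06² + 1.95e-10)]/2 = 6.01 × 10^-6 M
pOH = −log(6.01 × 10^-6) = 5.22; pH = 14.00 − 5.22 = 8.78

pH = 8.78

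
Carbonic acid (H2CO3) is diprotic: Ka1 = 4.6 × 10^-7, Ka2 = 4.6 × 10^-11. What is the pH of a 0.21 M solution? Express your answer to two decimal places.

Ka1 ≫ Ka2, so treat the first dissociation as the only significant source of H+.
Ka1 = x²/(0.21 − x) = 4.6 × 10^-7
x ≈ √(4.6 × 10^-7 × 0.21) = 3.11 × 10^-4 M
pH = −log(3.11 × 10^-4) = 3.51

pH = 3.51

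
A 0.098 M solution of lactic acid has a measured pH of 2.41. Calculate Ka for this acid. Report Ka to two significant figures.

[H+] = 10^(-2.41) = 3.89 × 10^-3 M
At equilibrium [HA] = 0.098 − 3.89 × 10^-3 = 9.41 × 10^-2 M
Ka = [H+][A-]/[HA] = (3.89 × 10^-3)² / 9.41 × 10^-2 = 1.6 × 10^-4

Ka = 1.6 × 10^-4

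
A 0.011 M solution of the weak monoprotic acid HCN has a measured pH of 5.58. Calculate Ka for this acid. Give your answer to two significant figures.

[H+] = 10^(-5.58) = 2.63 × 10^-6 M
At equilibrium [HA] = 0.011 − 2.63 × 10^-6 = 1.10 × 10^-2 M
Ka = [H+][A-]/[HA] = (2.63 × 10^-6)² / 1.10 × 10^-2 = 6.3 × 10^-10

Ka = 6.3 × 10^-10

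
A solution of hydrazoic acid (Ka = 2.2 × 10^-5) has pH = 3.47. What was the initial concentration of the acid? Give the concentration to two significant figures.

[H+] = 10^(-3.47) = 3.39 × 10^-4 M = x
Ka = x²/(C₀ − x) ⇒ C₀ = x + x²/Ka
C₀ = 3.39 × 10^-4 + (3.39 × 10^-4)²/(2.2 × 10^-5) = 5.56 × 10^-3 M

C₀ = 5.6 × 10^-3 M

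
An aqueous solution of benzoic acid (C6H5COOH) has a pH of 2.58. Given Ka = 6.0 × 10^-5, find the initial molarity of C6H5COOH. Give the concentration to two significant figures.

C₀ = 1.2 × 10^-1 M

[H+] = 10^(-2.58) = 2.63 × 10^-3 M = x
Ka = x²/(C₀ − x) ⇒ C₀ = x + x²/Ka
C₀ = 2.63 × 10^-3 + (2.63 × 10^-3)²/(6.0 × 10^-5) = 1.18 × 10^-1 M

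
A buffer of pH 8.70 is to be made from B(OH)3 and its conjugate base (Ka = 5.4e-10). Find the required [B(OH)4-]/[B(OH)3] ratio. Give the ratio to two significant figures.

ratio = 0.27

pKa = -log(5.4 × 10^-10) = 9.268
pH = pKa + log(r) ⇒ log(r) = 8.70 − 9.268 = -0.568
r = [B(OH)4-]/[B(OH)3] = 10^(-0.568) = 0.27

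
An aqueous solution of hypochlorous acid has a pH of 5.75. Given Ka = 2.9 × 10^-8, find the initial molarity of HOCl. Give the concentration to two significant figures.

C₀ = 1.1 × 10^-4 M

[H+] = 10^(-5.75) = 1.78 × 10^-6 M = x
Ka = x²/(C₀ − x) ⇒ C₀ = x + x²/Ka
C₀ = 1.78 × 10^-6 + (1.78 × 10^-6)²/(2.9 × 10^-8) = 1.11 × 10^-4 M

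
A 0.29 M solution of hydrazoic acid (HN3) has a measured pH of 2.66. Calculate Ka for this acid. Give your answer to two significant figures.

Ka = 1.7 × 10^-5

[H+] = 10^(-2.66) = 2.19 × 10^-3 M
At equilibrium [HA] = 0.29 − 2.19 × 10^-3 = 2.88 × 10^-1 M
Ka = [H+][A-]/[HA] = (2.19 × 10^-3)² / 2.88 × 10^-1 = 1.7 × 10^-5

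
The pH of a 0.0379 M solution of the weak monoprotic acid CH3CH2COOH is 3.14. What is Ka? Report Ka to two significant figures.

[H+] = 10^(-3.14) = 7.24 × 10^-4 M
At equilibrium [HA] = 0.0379 − 7.24 × 10^-4 = 3.72 × 10^-2 M
Ka = [H+][A-]/[HA] = (7.24 × 10^-4)² / 3.72 × 10^-2 = 1.4 × 10^-5

Ka = 1.4 × 10^-5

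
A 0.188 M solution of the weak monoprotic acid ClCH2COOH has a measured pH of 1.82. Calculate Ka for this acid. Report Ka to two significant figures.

[H+] = 10^(-1.82) = 1.51 × 10^-2 M
At equilibrium [HA] = 0.188 − 1.51 × 10^-2 = 1.73 × 10^-1 M
Ka = [H+][A-]/[HA] = (1.51 × 10^-2)² / 1.73 × 10^-1 = 1.3 × 10^-3

Ka = 1.3 × 10^-3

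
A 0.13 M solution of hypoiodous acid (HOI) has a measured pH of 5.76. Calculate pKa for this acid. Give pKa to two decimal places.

[H+] = 10^(-5.76) = 1.74 × 10^-6 M
At equilibrium [HA] = 0.13 − 1.74 × 10^-6 = 1.30 × 10^-1 M
Ka = [H+][A-]/[HA] = (1.74 × 10^-6)² / 1.30 × 10^-1 = 2.33 × 10^-11
pKa = -log(2.33 × 10^-11) = 10.63

pKa = 10.63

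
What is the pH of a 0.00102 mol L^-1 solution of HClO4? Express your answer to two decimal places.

HClO4 is a strong acid and dissociates completely, so [H+] = 0.00102 M.
pH = -log(0.00102) = 2.99

pH = 2.99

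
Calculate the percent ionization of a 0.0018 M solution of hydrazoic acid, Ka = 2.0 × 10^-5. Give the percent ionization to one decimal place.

HN3 ⇌ N3- + H+; let x = [H+] at equilibrium.
Solve x² + 2e-05x − 3.6e-08 = 0 → x = 1.80 × 10^-4 M
Fraction ionized = 1.80 × 10^-4 / 0.0018 = 0.1000 → 10.0%

10.0%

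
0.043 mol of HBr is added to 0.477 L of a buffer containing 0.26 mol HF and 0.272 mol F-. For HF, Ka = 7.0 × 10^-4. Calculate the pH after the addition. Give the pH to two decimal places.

pH = 3.03

Added H+ converts F- to HF: HF → 0.303 mol, F- → 0.229 mol.
pKa = −log(7.0 × 10^-4) = 3.155
Henderson–Hasselbalch with mole ratio 0.229/0.303: pH = 3.155 + (-0.122)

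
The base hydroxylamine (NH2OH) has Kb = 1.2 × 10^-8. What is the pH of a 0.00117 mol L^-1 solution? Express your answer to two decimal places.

NH2OH + H2O ⇌ NH3OH+ + OH-
From the ICE table, Kb = x²/(0.00117 − x) = 1.2 × 10^-8.
Assume x ≪ 0.00117: x ≈ √(1.2 × 10^-8 × 0.00117) = 3.75 × 10^-6 M
(x/C₀ = 0.32% < 5%, so the approximation holds.)
pOH = 5.43, so pH = 14.00 − pOH = 8.57

pH = 8.57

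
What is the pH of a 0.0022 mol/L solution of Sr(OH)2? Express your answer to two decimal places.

pH = 11.64

Sr(OH)2 is a strong base (each formula unit releases 2 OH-); [OH-] = 0.0044 M.
pOH = -log(0.0044) = 2.36
pH = 14.00 - 2.36 = 11.64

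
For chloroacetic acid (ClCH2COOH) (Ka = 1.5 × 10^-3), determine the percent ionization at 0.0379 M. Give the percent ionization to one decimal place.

18.0%

ClCH2COOH ⇌ ClCH2COO- + H+; let x = [H+] at equilibrium.
Ka = x²/(C₀ − x); solving the quadratic gives x = 6.83 × 10^-3 M.
% ionization = x/C₀ × 100% = 6.83 × 10^-3/0.0379 × 100% = 18.0%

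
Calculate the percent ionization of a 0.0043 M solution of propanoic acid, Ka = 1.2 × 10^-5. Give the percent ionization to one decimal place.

5.1%

CH3CH2COOH ⇌ CH3CH2COO- + H+; let x = [H+] at equilibrium.
Solve x² + 1.2e-05x − 5.16e-08 = 0 → x = 2.21 × 10^-4 M
% ionization = x/C₀ × 100% = 2.21 × 10^-4/0.0043 × 100% = 5.1%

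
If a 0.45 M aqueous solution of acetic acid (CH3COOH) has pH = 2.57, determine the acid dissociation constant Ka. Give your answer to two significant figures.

Ka = 1.6 × 10^-5

[H+] = 10^(-2.57) = 2.69 × 10^-3 M
At equilibrium [HA] = 0.45 − 2.69 × 10^-3 = 4.47 × 10^-1 M
Ka = [H+][A-]/[HA] = (2.69 × 10^-3)² / 4.47 × 10^-1 = 1.6 × 10^-5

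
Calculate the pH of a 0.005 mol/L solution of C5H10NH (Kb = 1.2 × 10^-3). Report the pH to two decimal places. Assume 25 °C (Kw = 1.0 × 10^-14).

pH = 11.28

C5H10NH + H2O ⇌ C5H10NH2+ + OH-
Kb = [OH-]²/(0.005 − [OH-]) = 1.2 × 10^-3
Here C₀/Kb ≈ 4.17, so the small-[OH-] approximation fails. Use the quadratic:
[OH-] = [−0.0012 + √(0.0012² + 2.4e-05)]/2 = 1.92 × 10^-3 M
pOH = 2.72, so pH = 14.00 − pOH = 11.28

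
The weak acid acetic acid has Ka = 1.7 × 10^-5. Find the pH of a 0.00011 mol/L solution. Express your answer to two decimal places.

CH3COOH ⇌ CH3COO- + H+
Let x = [H+] at equilibrium. Ka = x²/(0.00011 − x).
The 5% rule fails; solving x² + Ka·x − Ka·C₀ = 0 exactly:
x = (−Ka + √(Ka² + 4·Ka·C₀))/2 = 3.56 × 10^-5 M
pH = −log(3.56 × 10^-5) = 4.45

pH = 4.45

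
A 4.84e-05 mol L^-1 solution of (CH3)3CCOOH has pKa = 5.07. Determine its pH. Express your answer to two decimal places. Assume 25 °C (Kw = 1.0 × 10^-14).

pH = 4.78

(CH3)3CCOOH ⇌ (CH3)3CCOO- + H+
Ka = 10^(−5.07) = 8.51 × 10^-6
Ka = [H+]²/(4.84e-05 − [H+]) = 8.51 × 10^-6
The 5% rule fails; solving [H+]² + Ka·[H+] − Ka·C₀ = 0 exactly:
[H+] = [−8.51e-06 + √(8.51e-06² + 1.65e-09)]/2 = 1.65 × 10^-5 M
pH = −log[H+] = −log(1.65 × 10^-5) = 4.78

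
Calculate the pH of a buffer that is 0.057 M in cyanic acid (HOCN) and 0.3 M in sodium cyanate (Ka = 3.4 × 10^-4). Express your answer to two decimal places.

pH = 4.19

pKa = −log(3.4 × 10^-4) = 3.469
pH = pKa + log([A⁻]/[HA]) = 3.469 + log(0.3/0.057)
pH = 3.469 + (+0.721) = 4.19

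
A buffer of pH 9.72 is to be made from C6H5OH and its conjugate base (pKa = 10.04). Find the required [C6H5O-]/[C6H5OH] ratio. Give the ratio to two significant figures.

pH = pKa + log(r) ⇒ log(r) = 9.72 − 10.04 = -0.32
r = [C6H5O-]/[C6H5OH] = 10^(-0.32) = 0.479

ratio = 0.48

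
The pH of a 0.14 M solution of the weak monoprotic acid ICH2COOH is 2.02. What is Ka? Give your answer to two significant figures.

[H+] = 10^(-2.02) = 9.55 × 10^-3 M
At equilibrium [HA] = 0.14 − 9.55 × 10^-3 = 1.30 × 10^-1 M
Ka = [H+][A-]/[HA] = (9.55 × 10^-3)² / 1.30 × 10^-1 = 7.0 × 10^-4

Ka = 7.0 × 10^-4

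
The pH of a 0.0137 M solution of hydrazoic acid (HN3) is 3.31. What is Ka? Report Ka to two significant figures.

Ka = 1.8 × 10^-5

[H+] = 10^(-3.31) = 4.90 × 10^-4 M
At equilibrium [HA] = 0.0137 − 4.90 × 10^-4 = 1.32 × 10^-2 M
Ka = [H+][A-]/[HA] = (4.90 × 10^-4)² / 1.32 × 10^-2 = 1.8 × 10^-5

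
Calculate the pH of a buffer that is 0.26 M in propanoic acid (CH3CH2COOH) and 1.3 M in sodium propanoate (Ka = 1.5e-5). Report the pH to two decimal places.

pH = 5.52

pKa = −log(1.5 × 10^-5) = 4.824
Using pH = pKa + log([base]/[acid]) with [base]/[acid] = 1.3/0.26:
pH = 4.824 + (+0.699) = 5.52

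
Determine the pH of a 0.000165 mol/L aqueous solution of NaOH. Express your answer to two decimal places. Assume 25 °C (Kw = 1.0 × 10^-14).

NaOH is a strong base; [OH-] = 0.000165 M.
pOH = -log(0.000165) = 3.78
pH = 14.00 - 3.78 = 10.22

pH = 10.22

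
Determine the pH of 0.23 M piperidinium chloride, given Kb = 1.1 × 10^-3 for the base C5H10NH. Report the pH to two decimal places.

C5H10NH2+ is the conjugate acid of the weak base C5H10NH.
Ka = Kw/Kb = 1.0×10^-14 / 1.1 × 10^-3 = 9.09 × 10^-12
From the ICE table, Ka = [H+]²/(0.23 − [H+]) = 9.09 × 10^-12.
Neglecting [H+] in the denominator: [H+] = √(9.09 × 10^-12 × 0.23) = 1.45 × 10^-6 M
Check: 0.00063% ionized — well under 5%, approximation valid.
pH = −log(1.45 × 10^-6) = 5.84

pH = 5.84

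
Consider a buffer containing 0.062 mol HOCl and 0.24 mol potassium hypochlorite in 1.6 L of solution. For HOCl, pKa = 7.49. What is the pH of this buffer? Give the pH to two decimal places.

Using pH = pKa + log([base]/[acid]) with [base]/[acid] = 0.24/0.062:
pH = 7.49 + (+0.588) = 8.08

pH = 8.08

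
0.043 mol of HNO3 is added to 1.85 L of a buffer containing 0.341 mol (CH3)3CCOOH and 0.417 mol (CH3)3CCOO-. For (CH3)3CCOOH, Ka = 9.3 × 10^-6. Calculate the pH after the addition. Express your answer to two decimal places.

pH = 5.02

Added H+ converts (CH3)3CCOO- to (CH3)3CCOOH: (CH3)3CCOOH → 0.384 mol, (CH3)3CCOO- → 0.374 mol.
pKa = −log(9.3 × 10^-6) = 5.032
pH = pKa + log([A⁻]/[HA]) = 5.032 + log(0.374/0.384) = 5.032 -0.011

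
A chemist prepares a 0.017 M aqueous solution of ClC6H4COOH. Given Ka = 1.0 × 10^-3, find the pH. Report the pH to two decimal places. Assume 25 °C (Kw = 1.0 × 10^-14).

pH = 2.44

ClC6H4COOH ⇌ ClC6H4COO- + H+
From the ICE table, Ka = [H+]²/(0.017 − [H+]) = 1.0 × 10^-3.
The 5% rule fails; solving [H+]² + Ka·[H+] − Ka·C₀ = 0 exactly:
[H+] = [−0.001 + √(0.001² + 6.8e-05)]/2 = 3.65 × 10^-3 M
pH = −log[H+] = −log(3.65 × 10^-3) = 2.44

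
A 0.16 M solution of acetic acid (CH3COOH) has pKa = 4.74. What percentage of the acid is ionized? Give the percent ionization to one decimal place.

CH3COOH ⇌ CH3COO- + H+; let x = [H+] at equilibrium.
Ka = 10^(−4.74) = 1.82 × 10^-5
x ≈ √(Ka·C₀) = √(1.82 × 10^-5 × 0.16) = 1.71 × 10^-3 M
Fraction ionized = 1.71 × 10^-3 / 0.16 = 0.0107 → 1.1%

1.1%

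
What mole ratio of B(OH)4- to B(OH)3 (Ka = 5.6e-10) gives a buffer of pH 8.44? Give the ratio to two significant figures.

pKa = -log(5.6 × 10^-10) = 9.252
pH = pKa + log(r) ⇒ log(r) = 8.44 − 9.252 = -0.812
r = [B(OH)4-]/[B(OH)3] = 10^(-0.812) = 0.154

ratio = 0.15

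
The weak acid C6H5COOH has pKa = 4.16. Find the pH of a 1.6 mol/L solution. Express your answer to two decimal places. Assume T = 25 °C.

C6H5COOH ⇌ C6H5COO- + H+
Ka = 10^(−4.16) = 6.92 × 10^-5
From the ICE table, Ka = [H+]²/(1.6 − [H+]) = 6.92 × 10^-5.
Neglecting [H+] in the denominator: [H+] = √(6.92 × 10^-5 × 1.6) = 1.05 × 10^-2 M
([H+]/C₀ = 0.66% < 5%, so the approximation holds.)
pH = −log[H+] = −log(1.05 × 10^-2) = 1.98

pH = 1.98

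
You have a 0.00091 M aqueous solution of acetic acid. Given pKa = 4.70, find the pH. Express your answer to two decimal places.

CH3COOH ⇌ CH3COO- + H+
Ka = 10^(−4.70) = 2.00 × 10^-5
Let x = [H+] at equilibrium. Ka = x²/(0.00091 − x).
Here C₀/Ka ≈ 45.5, so the small-x approximation fails. Use the quadratic:
x = (−Ka + √(Ka² + 4·Ka·C₀))/2 = 1.25 × 10^-4 M
pH = −log(1.25 × 10^-4) = 3.90

pH = 3.90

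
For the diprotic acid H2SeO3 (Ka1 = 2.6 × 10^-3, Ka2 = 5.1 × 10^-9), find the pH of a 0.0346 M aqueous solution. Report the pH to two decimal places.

pH = 2.08

Ka1 ≫ Ka2, so treat the first dissociation as the only significant source of H+.
Ka1 = x²/(0.0346 − x) = 2.6 × 10^-3
Solving the quadratic: x = (−Ka1 + √(Ka1² + 4·Ka1·C₀))/2 = 8.27 × 10^-3 M
pH = −log(8.27 × 10^-3) = 2.08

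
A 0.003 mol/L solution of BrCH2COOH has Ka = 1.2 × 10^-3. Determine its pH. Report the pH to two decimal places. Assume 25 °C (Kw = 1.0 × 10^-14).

pH = 2.86

BrCH2COOH ⇌ BrCH2COO- + H+
Ka = [H+]²/(0.003 − [H+]) = 1.2 × 10^-3
[H+] is not negligible relative to C₀; solve [H+]² + 0.0012·[H+] − 3.6e-06 = 0.
[H+] = (−Ka + √(Ka² + 4·Ka·C₀))/2 = 1.39 × 10^-3 M
pH = −log(1.39 × 10^-3) = 2.86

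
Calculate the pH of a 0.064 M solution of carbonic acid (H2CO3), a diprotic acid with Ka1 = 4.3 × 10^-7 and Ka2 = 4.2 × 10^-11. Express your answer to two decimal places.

Ka1 ≫ Ka2, so treat the first dissociation as the only significant source of H+.
Ka1 = x²/(0.064 − x) = 4.3 × 10^-7
x ≈ √(4.3 × 10^-7 × 0.064) = 1.66 × 10^-4 M
pH = −log(1.66 × 10^-4) = 3.78

pH = 3.78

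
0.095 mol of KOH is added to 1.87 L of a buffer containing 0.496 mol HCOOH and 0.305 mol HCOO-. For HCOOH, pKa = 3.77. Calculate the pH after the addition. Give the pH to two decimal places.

OH- converts HCOOH to HCOO-: HCOOH → 0.401 mol, HCOO- → 0.4 mol.
pH = pKa + log(n_HCOO-/n_HCOOH) = 3.77 + log(0.4/0.401) = 3.77 + (-0.001)

pH = 3.77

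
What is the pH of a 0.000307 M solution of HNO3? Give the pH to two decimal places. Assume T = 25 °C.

pH = 3.51

HNO3 is a strong acid and dissociates completely, so [H+] = 0.000307 M.
pH = -log(0.000307) = 3.51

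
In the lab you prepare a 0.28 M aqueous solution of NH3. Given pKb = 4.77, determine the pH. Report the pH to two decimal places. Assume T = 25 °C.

NH3 + H2O ⇌ NH4+ + OH-
Kb = 10^(−4.77) = 1.70 × 10^-5
Kb = x²/(0.28 − x) = 1.70 × 10^-5
Since Kb ≪ C₀, x ≈ √(Kb·C₀) = 2.18 × 10^-3 M.
Check: 0.78% ionized — well under 5%, approximation valid.
pOH = −log(2.18 × 10^-3) = 2.66; pH = 14.00 − 2.66 = 11.34

pH = 11.34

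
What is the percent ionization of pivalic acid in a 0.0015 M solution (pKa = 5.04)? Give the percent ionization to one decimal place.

(CH3)3CCOOH ⇌ (CH3)3CCOO- + H+; let x = [H+] at equilibrium.
Ka = 10^(−5.04) = 9.12 × 10^-6
Ka = x²/(C₀ − x); solving the quadratic gives x = 1.12 × 10^-4 M.
% ionization = x/C₀ × 100% = 1.12 × 10^-4/0.0015 × 100% = 7.5%

7.5%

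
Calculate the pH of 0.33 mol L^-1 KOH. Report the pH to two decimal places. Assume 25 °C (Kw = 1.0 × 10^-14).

KOH is a strong base; [OH-] = 0.33 M.
pOH = -log(0.33) = 0.48
pH = 14.00 - 0.48 = 13.52

pH = 13.52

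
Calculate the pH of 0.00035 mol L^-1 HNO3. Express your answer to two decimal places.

pH = 3.46

HNO3 is a strong acid and dissociates completely, so [H+] = 0.00035 M.
pH = -log(0.00035) = 3.46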